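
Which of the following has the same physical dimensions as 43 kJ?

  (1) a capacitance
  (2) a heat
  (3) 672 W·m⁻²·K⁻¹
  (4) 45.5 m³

Reference: J = N·m = kg·m²·s⁻².
Each option:
  (1) [capacitance] = kg⁻¹·m⁻²·s⁴·A²
  (2) [heat] = kg·m²·s⁻²  ← same
  (3) W·m⁻²·K⁻¹ = J·s⁻¹·m⁻²·K⁻¹ = kg·s⁻³·K⁻¹
  (4) m³
Only (2) matches kg·m²·s⁻².

(2)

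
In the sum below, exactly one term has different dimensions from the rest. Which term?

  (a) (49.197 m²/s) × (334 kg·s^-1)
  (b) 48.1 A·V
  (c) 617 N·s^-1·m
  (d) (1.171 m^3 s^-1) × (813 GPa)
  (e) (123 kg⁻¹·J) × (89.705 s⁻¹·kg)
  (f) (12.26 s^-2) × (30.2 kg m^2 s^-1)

Work out the base dimensions of each:
  (a) [m²·s⁻¹] · [kg·s⁻¹] = kg·m²·s⁻²
  (b) V·A = J·C⁻¹·A = kg·m²·s⁻³
  (c) N·m·s⁻¹ = kg·m·s⁻²·m·s⁻¹ = kg·m²·s⁻³
  (d) [m³·s⁻¹] · [kg·m⁻¹·s⁻²] = kg·m²·s⁻³
  (e) [m²·s⁻²] · [kg·s⁻¹] = kg·m²·s⁻³
  (f) [s⁻²] · [kg·m²·s⁻¹] = kg·m²·s⁻³
All reduce to kg·m²·s⁻³ except (a), which is kg·m²·s⁻².

(a)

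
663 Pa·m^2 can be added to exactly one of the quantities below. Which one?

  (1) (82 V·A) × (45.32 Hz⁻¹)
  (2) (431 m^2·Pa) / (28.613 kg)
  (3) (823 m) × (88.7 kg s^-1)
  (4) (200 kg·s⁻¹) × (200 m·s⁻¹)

(4)

Reference: Pa·m² = N·m⁻²·m² = kg·m·s⁻².
Each option:
  (1) [kg·m²·s⁻³] · [s] = kg·m²·s⁻²
  (2) [kg·m·s⁻²] / [kg] = m·s⁻²
  (3) [m] · [kg·s⁻¹] = kg·m·s⁻¹
  (4) [kg·s⁻¹] · [m·s⁻¹] = kg·m·s⁻²  ← same
Only (4) matches kg·m·s⁻².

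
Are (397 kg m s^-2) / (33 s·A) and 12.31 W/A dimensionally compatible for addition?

No

In SI base units:
  (397 kg m s^-2) / (33 s·A):  [kg·m·s⁻²] / [s·A] = kg·m·s⁻³·A⁻¹
  12.31 W/A:  W·A⁻¹ = J·s⁻¹·A⁻¹ = kg·m²·s⁻³·A⁻¹
kg·m·s⁻³·A⁻¹ ≠ kg·m²·s⁻³·A⁻¹, so they cannot be added.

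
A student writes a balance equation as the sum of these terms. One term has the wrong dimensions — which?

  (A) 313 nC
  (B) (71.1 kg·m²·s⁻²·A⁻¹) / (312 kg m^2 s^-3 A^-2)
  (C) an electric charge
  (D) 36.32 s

(D)

Reduce each to base SI dimensions:
  (A) C = s·A
  (B) [kg·m²·s⁻²·A⁻¹] / [kg·m²·s⁻³·A⁻²] = s·A
  (C) [electric charge] = s·A
  (D) s
All reduce to s·A except (D), which is s.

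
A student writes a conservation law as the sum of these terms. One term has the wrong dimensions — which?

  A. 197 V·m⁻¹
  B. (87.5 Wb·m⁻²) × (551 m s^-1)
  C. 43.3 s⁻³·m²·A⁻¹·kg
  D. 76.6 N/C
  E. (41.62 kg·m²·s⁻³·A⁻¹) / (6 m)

In SI base units:
  A. V·m⁻¹ = J·C⁻¹·m⁻¹ = kg·m·s⁻³·A⁻¹
  B. [kg·s⁻²·A⁻¹] · [m·s⁻¹] = kg·m·s⁻³·A⁻¹
  C. kg·m²·s⁻³·A⁻¹
  D. N·C⁻¹ = kg·m·s⁻²·(s·A)⁻¹ = kg·m·s⁻³·A⁻¹
  E. [kg·m²·s⁻³·A⁻¹] / [m] = kg·m·s⁻³·A⁻¹
All reduce to kg·m·s⁻³·A⁻¹ except C., which is kg·m²·s⁻³·A⁻¹.

C.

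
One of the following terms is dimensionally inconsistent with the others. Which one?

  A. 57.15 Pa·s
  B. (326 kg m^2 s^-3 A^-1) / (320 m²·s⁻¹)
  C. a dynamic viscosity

Dimensions:
  A. Pa·s = N·m⁻²·s = kg·m⁻¹·s⁻¹
  B. [kg·m²·s⁻³·A⁻¹] / [m²·s⁻¹] = kg·s⁻²·A⁻¹
  C. [dynamic viscosity] = kg·m⁻¹·s⁻¹
All reduce to kg·m⁻¹·s⁻¹ except B., which is kg·s⁻²·A⁻¹.

B.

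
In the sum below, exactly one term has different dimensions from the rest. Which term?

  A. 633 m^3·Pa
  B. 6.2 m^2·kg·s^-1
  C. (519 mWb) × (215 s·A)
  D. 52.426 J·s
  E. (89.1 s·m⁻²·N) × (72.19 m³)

Expand each in SI base units:
  A. Pa·m³ = N·m⁻²·m³ = kg·m²·s⁻²
  B. kg·m²·s⁻¹
  C. [kg·m²·s⁻²·A⁻¹] · [s·A] = kg·m²·s⁻¹
  D. J·s = N·m·s = kg·m²·s⁻¹
  E. [kg·m⁻¹·s⁻¹] · [m³] = kg·m²·s⁻¹
All reduce to kg·m²·s⁻¹ except A., which is kg·m²·s⁻².

A.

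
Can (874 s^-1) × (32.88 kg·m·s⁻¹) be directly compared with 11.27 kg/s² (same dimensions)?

No

In SI base units:
  (874 s^-1) × (32.88 kg·m·s⁻¹):  [s⁻¹] · [kg·m·s⁻¹] = kg·m·s⁻²
  11.27 kg/s²:  kg·s⁻²
kg·m·s⁻² ≠ kg·s⁻², so they cannot be added.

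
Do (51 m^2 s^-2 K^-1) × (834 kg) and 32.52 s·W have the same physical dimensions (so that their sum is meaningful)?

No

Dimensions:
  (51 m^2 s^-2 K^-1) × (834 kg):  [m²·s⁻²·K⁻¹] · [kg] = kg·m²·s⁻²·K⁻¹
  32.52 s·W:  W·s = J·s⁻¹·s = kg·m²·s⁻²
kg·m²·s⁻²·K⁻¹ ≠ kg·m²·s⁻², so they cannot be added.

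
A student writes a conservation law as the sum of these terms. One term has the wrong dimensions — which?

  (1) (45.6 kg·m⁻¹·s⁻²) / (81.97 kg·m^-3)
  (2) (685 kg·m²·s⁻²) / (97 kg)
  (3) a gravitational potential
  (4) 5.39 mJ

In SI base units:
  (1) [kg·m⁻¹·s⁻²] / [kg·m⁻³] = m²·s⁻²
  (2) [kg·m²·s⁻²] / [kg] = m²·s⁻²
  (3) [gravitational potential] = m²·s⁻²
  (4) J = N·m = kg·m²·s⁻²
All reduce to m²·s⁻² except (4), which is kg·m²·s⁻².

(4)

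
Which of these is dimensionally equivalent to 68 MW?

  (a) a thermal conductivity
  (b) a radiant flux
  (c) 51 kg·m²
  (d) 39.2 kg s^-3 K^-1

Reference: W = J·s⁻¹ = kg·m²·s⁻³.
Each option:
  (a) [thermal conductivity] = kg·m·s⁻³·K⁻¹
  (b) [radiant flux] = kg·m²·s⁻³  ← same
  (c) kg·m²
  (d) kg·s⁻³·K⁻¹
Only (b) matches kg·m²·s⁻³.

(b)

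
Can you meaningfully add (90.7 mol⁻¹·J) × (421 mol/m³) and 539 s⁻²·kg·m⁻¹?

Work out the base dimensions of each:
  (90.7 mol⁻¹·J) × (421 mol/m³):  [kg·m²·s⁻²·mol⁻¹] · [m⁻³·mol] = kg·m⁻¹·s⁻²
  539 s⁻²·kg·m⁻¹:  kg·m⁻¹·s⁻²
Both are kg·m⁻¹·s⁻², so they have the same dimensions and can be added.

Yes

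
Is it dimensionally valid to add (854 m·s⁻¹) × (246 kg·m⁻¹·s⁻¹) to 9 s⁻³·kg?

No

Expand each in SI base units:
  (854 m·s⁻¹) × (246 kg·m⁻¹·s⁻¹):  [m·s⁻¹] · [kg·m⁻¹·s⁻¹] = kg·s⁻²
  9 s⁻³·kg:  kg·s⁻³
kg·s⁻² ≠ kg·s⁻³, so they cannot be added.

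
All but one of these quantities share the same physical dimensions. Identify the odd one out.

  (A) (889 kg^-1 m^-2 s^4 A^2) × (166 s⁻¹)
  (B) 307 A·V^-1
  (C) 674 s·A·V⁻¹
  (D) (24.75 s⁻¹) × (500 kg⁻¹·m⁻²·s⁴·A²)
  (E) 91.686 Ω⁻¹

(C)

Work out the base dimensions of each:
  (A) [kg⁻¹·m⁻²·s⁴·A²] · [s⁻¹] = kg⁻¹·m⁻²·s³·A²
  (B) A·V⁻¹ = A·(J·C⁻¹)⁻¹ = kg⁻¹·m⁻²·s³·A²
  (C) A·s·V⁻¹ = A·s·(J·C⁻¹)⁻¹ = kg⁻¹·m⁻²·s⁴·A²
  (D) [s⁻¹] · [kg⁻¹·m⁻²·s⁴·A²] = kg⁻¹·m⁻²·s³·A²
  (E) Ω⁻¹ = (V·A⁻¹)⁻¹ = kg⁻¹·m⁻²·s³·A²
All reduce to kg⁻¹·m⁻²·s³·A² except (C), which is kg⁻¹·m⁻²·s⁴·A².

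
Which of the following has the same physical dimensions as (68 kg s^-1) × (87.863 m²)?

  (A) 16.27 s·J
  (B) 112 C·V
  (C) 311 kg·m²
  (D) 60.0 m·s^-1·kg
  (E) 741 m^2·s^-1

Reference: [kg·s⁻¹] · [m²] = kg·m²·s⁻¹.
Each option:
  (A) J·s = N·m·s = kg·m²·s⁻¹  ← same
  (B) C·V = s·A·J·C⁻¹ = kg·m²·s⁻²
  (C) kg·m²
  (D) kg·m·s⁻¹
  (E) m²·s⁻¹
Only (A) matches kg·m²·s⁻¹.

(A)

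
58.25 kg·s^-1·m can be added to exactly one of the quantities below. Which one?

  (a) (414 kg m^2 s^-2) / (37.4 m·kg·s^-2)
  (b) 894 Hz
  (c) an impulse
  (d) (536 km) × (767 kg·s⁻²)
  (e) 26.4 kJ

Reference: kg·m·s⁻¹.
Each option:
  (a) [kg·m²·s⁻²] / [kg·m·s⁻²] = m
  (b) Hz = s⁻¹
  (c) [impulse] = kg·m·s⁻¹  ← same
  (d) [m] · [kg·s⁻²] = kg·m·s⁻²
  (e) J = N·m = kg·m²·s⁻²
Only (c) matches kg·m·s⁻¹.

(c)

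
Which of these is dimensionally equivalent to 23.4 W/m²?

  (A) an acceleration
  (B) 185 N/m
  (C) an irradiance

(C)

Reference: W·m⁻² = J·s⁻¹·m⁻² = kg·s⁻³.
Each option:
  (A) [acceleration] = m·s⁻²
  (B) N·m⁻¹ = kg·m·s⁻²·m⁻¹ = kg·s⁻²
  (C) [irradiance] = kg·s⁻³  ← same
Only (C) matches kg·s⁻³.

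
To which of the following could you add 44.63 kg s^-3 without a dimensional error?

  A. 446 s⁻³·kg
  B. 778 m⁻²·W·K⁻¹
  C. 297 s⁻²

Reference: kg·s⁻³.
Each option:
  A. kg·s⁻³  ← same
  B. W·m⁻²·K⁻¹ = J·s⁻¹·m⁻²·K⁻¹ = kg·s⁻³·K⁻¹
  C. s⁻²
Only A. matches kg·s⁻³.

A.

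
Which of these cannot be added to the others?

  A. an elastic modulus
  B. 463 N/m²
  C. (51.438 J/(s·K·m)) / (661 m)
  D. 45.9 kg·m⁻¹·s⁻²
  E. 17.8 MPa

C.

Reduce each to base SI dimensions:
  A. [elastic modulus] = kg·m⁻¹·s⁻²
  B. N·m⁻² = kg·m·s⁻²·m⁻² = kg·m⁻¹·s⁻²
  C. [kg·m·s⁻³·K⁻¹] / [m] = kg·s⁻³·K⁻¹
  D. kg·m⁻¹·s⁻²
  E. Pa = N·m⁻² = kg·m⁻¹·s⁻²
All reduce to kg·m⁻¹·s⁻² except C., which is kg·s⁻³·K⁻¹.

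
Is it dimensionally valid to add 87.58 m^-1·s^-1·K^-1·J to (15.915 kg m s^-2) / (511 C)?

Work out the base dimensions of each:
  87.58 m^-1·s^-1·K^-1·J:  J·s⁻¹·m⁻¹·K⁻¹ = N·m·s⁻¹·m⁻¹·K⁻¹ = kg·m·s⁻³·K⁻¹
  (15.915 kg m s^-2) / (511 C):  [kg·m·s⁻²] / [s·A] = kg·m·s⁻³·A⁻¹
kg·m·s⁻³·K⁻¹ ≠ kg·m·s⁻³·A⁻¹, so they cannot be added.

No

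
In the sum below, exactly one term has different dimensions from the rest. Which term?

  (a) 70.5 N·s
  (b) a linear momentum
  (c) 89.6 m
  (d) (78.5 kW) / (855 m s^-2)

In SI base units:
  (a) N·s = kg·m·s⁻²·s = kg·m·s⁻¹
  (b) [linear momentum] = kg·m·s⁻¹
  (c) m
  (d) [kg·m²·s⁻³] / [m·s⁻²] = kg·m·s⁻¹
All reduce to kg·m·s⁻¹ except (c), which is m.

(c)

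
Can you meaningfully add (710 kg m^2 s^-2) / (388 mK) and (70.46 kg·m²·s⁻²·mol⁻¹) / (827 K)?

No

Dimensions:
  (710 kg m^2 s^-2) / (388 mK):  [kg·m²·s⁻²] / [K] = kg·m²·s⁻²·K⁻¹
  (70.46 kg·m²·s⁻²·mol⁻¹) / (827 K):  [kg·m²·s⁻²·mol⁻¹] / [K] = kg·m²·s⁻²·K⁻¹·mol⁻¹
kg·m²·s⁻²·K⁻¹ ≠ kg·m²·s⁻²·K⁻¹·mol⁻¹, so they cannot be added.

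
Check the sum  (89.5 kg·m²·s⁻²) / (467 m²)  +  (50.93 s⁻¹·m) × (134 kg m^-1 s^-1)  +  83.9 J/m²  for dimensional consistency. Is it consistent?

Reduce each to base SI dimensions:
  (89.5 kg·m²·s⁻²) / (467 m²):  [kg·m²·s⁻²] / [m²] = kg·s⁻²
  (50.93 s⁻¹·m) × (134 kg m^-1 s^-1):  [m·s⁻¹] · [kg·m⁻¹·s⁻¹] = kg·s⁻²
  83.9 J/m²:  J·m⁻² = N·m·m⁻² = kg·s⁻²
Every term reduces to kg·s⁻².

Yes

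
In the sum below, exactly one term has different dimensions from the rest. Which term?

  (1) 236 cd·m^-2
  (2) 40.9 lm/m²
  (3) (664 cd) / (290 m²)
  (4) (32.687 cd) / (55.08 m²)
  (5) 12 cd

In SI base units:
  (1) cd·m⁻² = m⁻²·cd
  (2) lm·m⁻² = cd·m⁻² = m⁻²·cd
  (3) [cd] / [m²] = m⁻²·cd
  (4) [cd] / [m²] = m⁻²·cd
  (5) cd
All reduce to m⁻²·cd except (5), which is cd.

(5)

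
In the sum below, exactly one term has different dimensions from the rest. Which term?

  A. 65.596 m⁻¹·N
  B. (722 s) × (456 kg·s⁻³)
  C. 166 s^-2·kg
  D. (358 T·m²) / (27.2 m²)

Dimensions:
  A. N·m⁻¹ = kg·m·s⁻²·m⁻¹ = kg·s⁻²
  B. [s] · [kg·s⁻³] = kg·s⁻²
  C. kg·s⁻²
  D. [kg·m²·s⁻²·A⁻¹] / [m²] = kg·s⁻²·A⁻¹
All reduce to kg·s⁻² except D., which is kg·s⁻²·A⁻¹.

D.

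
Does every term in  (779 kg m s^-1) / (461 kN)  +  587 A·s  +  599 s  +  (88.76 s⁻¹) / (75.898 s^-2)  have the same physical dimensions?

Dimensions:
  (779 kg m s^-1) / (461 kN):  [kg·m·s⁻¹] / [kg·m·s⁻²] = s
  587 A·s:  A·s = s·A
  599 s:  s
  (88.76 s⁻¹) / (75.898 s^-2):  [s⁻¹] / [s⁻²] = s
The terms do not share a single dimension (s vs s·A).

No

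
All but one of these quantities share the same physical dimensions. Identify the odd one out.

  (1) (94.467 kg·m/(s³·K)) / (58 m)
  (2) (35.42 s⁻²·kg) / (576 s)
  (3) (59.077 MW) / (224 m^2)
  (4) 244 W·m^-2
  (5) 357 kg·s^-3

Work out the base dimensions of each:
  (1) [kg·m·s⁻³·K⁻¹] / [m] = kg·s⁻³·K⁻¹
  (2) [kg·s⁻²] / [s] = kg·s⁻³
  (3) [kg·m²·s⁻³] / [m²] = kg·s⁻³
  (4) W·m⁻² = J·s⁻¹·m⁻² = kg·s⁻³
  (5) kg·s⁻³
All reduce to kg·s⁻³ except (1), which is kg·s⁻³·K⁻¹.

(1)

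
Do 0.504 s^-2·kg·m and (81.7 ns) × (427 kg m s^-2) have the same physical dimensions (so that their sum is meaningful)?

No

Work out the base dimensions of each:
  0.504 s^-2·kg·m:  kg·m·s⁻²
  (81.7 ns) × (427 kg m s^-2):  [s] · [kg·m·s⁻²] = kg·m·s⁻¹
kg·m·s⁻² ≠ kg·m·s⁻¹, so they cannot be added.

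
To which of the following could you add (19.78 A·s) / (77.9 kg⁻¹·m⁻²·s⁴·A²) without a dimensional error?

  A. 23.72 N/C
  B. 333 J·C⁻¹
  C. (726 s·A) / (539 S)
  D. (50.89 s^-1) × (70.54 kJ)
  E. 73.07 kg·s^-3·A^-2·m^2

B.

Reference: [s·A] / [kg⁻¹·m⁻²·s⁴·A²] = kg·m²·s⁻³·A⁻¹.
Each option:
  A. N·C⁻¹ = kg·m·s⁻²·(s·A)⁻¹ = kg·m·s⁻³·A⁻¹
  B. J·C⁻¹ = N·m·(s·A)⁻¹ = kg·m²·s⁻³·A⁻¹  ← same
  C. [s·A] / [kg⁻¹·m⁻²·s³·A²] = kg·m²·s⁻²·A⁻¹
  D. [s⁻¹] · [kg·m²·s⁻²] = kg·m²·s⁻³
  E. kg·m²·s⁻³·A⁻²
Only B. matches kg·m²·s⁻³·A⁻¹.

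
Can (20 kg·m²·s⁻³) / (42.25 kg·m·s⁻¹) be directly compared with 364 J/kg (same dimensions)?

No

Expand each in SI base units:
  (20 kg·m²·s⁻³) / (42.25 kg·m·s⁻¹):  [kg·m²·s⁻³] / [kg·m·s⁻¹] = m·s⁻²
  364 J/kg:  J·kg⁻¹ = N·m·kg⁻¹ = m²·s⁻²
m·s⁻² ≠ m²·s⁻², so they cannot be added.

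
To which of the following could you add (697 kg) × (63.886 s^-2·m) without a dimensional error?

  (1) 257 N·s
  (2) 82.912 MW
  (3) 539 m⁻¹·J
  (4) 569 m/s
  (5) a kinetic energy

Reference: [kg] · [m·s⁻²] = kg·m·s⁻².
Each option:
  (1) N·s = kg·m·s⁻²·s = kg·m·s⁻¹
  (2) W = J·s⁻¹ = kg·m²·s⁻³
  (3) J·m⁻¹ = N·m·m⁻¹ = kg·m·s⁻²  ← same
  (4) m·s⁻¹
  (5) [kinetic energy] = kg·m²·s⁻²
Only (3) matches kg·m·s⁻².

(3)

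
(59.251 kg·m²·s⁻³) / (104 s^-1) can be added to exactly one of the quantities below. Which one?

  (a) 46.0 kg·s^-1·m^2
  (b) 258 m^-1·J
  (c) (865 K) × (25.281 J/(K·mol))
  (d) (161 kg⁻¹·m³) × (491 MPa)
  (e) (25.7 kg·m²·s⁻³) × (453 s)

Reference: [kg·m²·s⁻³] / [s⁻¹] = kg·m²·s⁻².
Each option:
  (a) kg·m²·s⁻¹
  (b) J·m⁻¹ = N·m·m⁻¹ = kg·m·s⁻²
  (c) [K] · [kg·m²·s⁻²·K⁻¹·mol⁻¹] = kg·m²·s⁻²·mol⁻¹
  (d) [kg⁻¹·m³] · [kg·m⁻¹·s⁻²] = m²·s⁻²
  (e) [kg·m²·s⁻³] · [s] = kg·m²·s⁻²  ← same
Only (e) matches kg·m²·s⁻².

(e)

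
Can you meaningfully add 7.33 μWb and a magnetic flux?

Work out the base dimensions of each:
  7.33 μWb:  Wb = V·s = kg·m²·s⁻²·A⁻¹
  a magnetic flux:  [magnetic flux] = kg·m²·s⁻²·A⁻¹
Both are kg·m²·s⁻²·A⁻¹, so they have the same dimensions and can be added.

Yes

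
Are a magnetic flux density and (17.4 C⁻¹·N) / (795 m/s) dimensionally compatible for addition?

Work out the base dimensions of each:
  a magnetic flux density:  [magnetic flux density] = kg·s⁻²·A⁻¹
  (17.4 C⁻¹·N) / (795 m/s):  [kg·m·s⁻³·A⁻¹] / [m·s⁻¹] = kg·s⁻²·A⁻¹
Both are kg·s⁻²·A⁻¹, so they have the same dimensions and can be added.

Yes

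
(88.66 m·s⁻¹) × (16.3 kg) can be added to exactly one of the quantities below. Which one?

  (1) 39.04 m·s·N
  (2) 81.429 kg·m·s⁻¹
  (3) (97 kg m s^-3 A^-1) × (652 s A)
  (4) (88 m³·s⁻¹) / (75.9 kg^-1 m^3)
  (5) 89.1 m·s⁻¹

(2)

Reference: [m·s⁻¹] · [kg] = kg·m·s⁻¹.
Each option:
  (1) N·m·s = kg·m·s⁻²·m·s = kg·m²·s⁻¹
  (2) kg·m·s⁻¹  ← same
  (3) [kg·m·s⁻³·A⁻¹] · [s·A] = kg·m·s⁻²
  (4) [m³·s⁻¹] / [kg⁻¹·m³] = kg·s⁻¹
  (5) m·s⁻¹
Only (2) matches kg·m·s⁻¹.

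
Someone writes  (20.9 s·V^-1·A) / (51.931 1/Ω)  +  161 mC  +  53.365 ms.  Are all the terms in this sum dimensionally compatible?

Reduce each to base SI dimensions:
  (20.9 s·V^-1·A) / (51.931 1/Ω):  [kg⁻¹·m⁻²·s⁴·A²] / [kg⁻¹·m⁻²·s³·A²] = s
  161 mC:  C = s·A
  53.365 ms:  s
The terms do not share a single dimension (s vs s·A).

No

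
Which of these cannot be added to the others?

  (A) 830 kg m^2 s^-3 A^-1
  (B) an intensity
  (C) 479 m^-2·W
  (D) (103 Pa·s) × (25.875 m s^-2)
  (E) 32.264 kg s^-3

In SI base units:
  (A) kg·m²·s⁻³·A⁻¹
  (B) [intensity] = kg·s⁻³
  (C) W·m⁻² = J·s⁻¹·m⁻² = kg·s⁻³
  (D) [kg·m⁻¹·s⁻¹] · [m·s⁻²] = kg·s⁻³
  (E) kg·s⁻³
All reduce to kg·s⁻³ except (A), which is kg·m²·s⁻³·A⁻¹.

(A)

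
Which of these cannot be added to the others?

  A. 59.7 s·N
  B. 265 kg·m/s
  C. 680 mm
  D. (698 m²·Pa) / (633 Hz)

C.

Reduce each to base SI dimensions:
  A. N·s = kg·m·s⁻²·s = kg·m·s⁻¹
  B. kg·m·s⁻¹
  C. m
  D. [kg·m·s⁻²] / [s⁻¹] = kg·m·s⁻¹
All reduce to kg·m·s⁻¹ except C., which is m.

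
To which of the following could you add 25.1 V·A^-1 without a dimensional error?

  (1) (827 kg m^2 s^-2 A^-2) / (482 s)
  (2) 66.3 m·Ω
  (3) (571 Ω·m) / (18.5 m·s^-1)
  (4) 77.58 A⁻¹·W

Reference: V·A⁻¹ = J·C⁻¹·A⁻¹ = kg·m²·s⁻³·A⁻².
Each option:
  (1) [kg·m²·s⁻²·A⁻²] / [s] = kg·m²·s⁻³·A⁻²  ← same
  (2) Ω·m = V·A⁻¹·m = kg·m³·s⁻³·A⁻²
  (3) [kg·m³·s⁻³·A⁻²] / [m·s⁻¹] = kg·m²·s⁻²·A⁻²
  (4) W·A⁻¹ = J·s⁻¹·A⁻¹ = kg·m²·s⁻³·A⁻¹
Only (1) matches kg·m²·s⁻³·A⁻².

(1)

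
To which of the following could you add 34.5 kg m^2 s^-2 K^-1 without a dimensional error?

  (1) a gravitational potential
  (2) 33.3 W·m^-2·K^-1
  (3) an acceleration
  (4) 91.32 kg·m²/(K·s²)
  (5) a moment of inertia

Reference: kg·m²·s⁻²·K⁻¹.
Each option:
  (1) [gravitational potential] = m²·s⁻²
  (2) W·m⁻²·K⁻¹ = J·s⁻¹·m⁻²·K⁻¹ = kg·s⁻³·K⁻¹
  (3) [acceleration] = m·s⁻²
  (4) kg·m²·s⁻²·K⁻¹  ← same
  (5) [moment of inertia] = kg·m²
Only (4) matches kg·m²·s⁻²·K⁻¹.

(4)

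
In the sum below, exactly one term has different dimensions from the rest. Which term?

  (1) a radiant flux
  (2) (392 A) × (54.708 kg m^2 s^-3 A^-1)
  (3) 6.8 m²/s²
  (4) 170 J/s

In SI base units:
  (1) [radiant flux] = kg·m²·s⁻³
  (2) [A] · [kg·m²·s⁻³·A⁻¹] = kg·m²·s⁻³
  (3) m²·s⁻²
  (4) J·s⁻¹ = N·m·s⁻¹ = kg·m²·s⁻³
All reduce to kg·m²·s⁻³ except (3), which is m²·s⁻².

(3)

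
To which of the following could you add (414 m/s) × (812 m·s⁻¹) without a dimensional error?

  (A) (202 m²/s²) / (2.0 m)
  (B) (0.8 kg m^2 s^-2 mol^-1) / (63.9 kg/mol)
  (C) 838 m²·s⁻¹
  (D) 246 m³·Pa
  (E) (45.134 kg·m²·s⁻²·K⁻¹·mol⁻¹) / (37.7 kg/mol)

Reference: [m·s⁻¹] · [m·s⁻¹] = m²·s⁻².
Each option:
  (A) [m²·s⁻²] / [m] = m·s⁻²
  (B) [kg·m²·s⁻²·mol⁻¹] / [kg·mol⁻¹] = m²·s⁻²  ← same
  (C) m²·s⁻¹
  (D) Pa·m³ = N·m⁻²·m³ = kg·m²·s⁻²
  (E) [kg·m²·s⁻²·K⁻¹·mol⁻¹] / [kg·mol⁻¹] = m²·s⁻²·K⁻¹
Only (B) matches m²·s⁻².

(B)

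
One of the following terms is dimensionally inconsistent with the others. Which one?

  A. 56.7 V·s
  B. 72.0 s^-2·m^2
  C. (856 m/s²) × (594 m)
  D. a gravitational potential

Expand each in SI base units:
  A. V·s = J·C⁻¹·s = kg·m²·s⁻²·A⁻¹
  B. m²·s⁻²
  C. [m·s⁻²] · [m] = m²·s⁻²
  D. [gravitational potential] = m²·s⁻²
All reduce to m²·s⁻² except A., which is kg·m²·s⁻²·A⁻¹.

A.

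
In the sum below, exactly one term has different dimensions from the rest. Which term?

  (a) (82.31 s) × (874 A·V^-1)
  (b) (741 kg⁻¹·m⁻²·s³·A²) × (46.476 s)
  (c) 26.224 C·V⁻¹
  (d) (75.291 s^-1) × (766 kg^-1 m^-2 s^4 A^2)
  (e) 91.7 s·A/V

(d)

In SI base units:
  (a) [s] · [kg⁻¹·m⁻²·s³·A²] = kg⁻¹·m⁻²·s⁴·A²
  (b) [kg⁻¹·m⁻²·s³·A²] · [s] = kg⁻¹·m⁻²·s⁴·A²
  (c) C·V⁻¹ = s·A·(J·C⁻¹)⁻¹ = kg⁻¹·m⁻²·s⁴·A²
  (d) [s⁻¹] · [kg⁻¹·m⁻²·s⁴·A²] = kg⁻¹·m⁻²·s³·A²
  (e) A·s·V⁻¹ = A·s·(J·C⁻¹)⁻¹ = kg⁻¹·m⁻²·s⁴·A²
All reduce to kg⁻¹·m⁻²·s⁴·A² except (d), which is kg⁻¹·m⁻²·s³·A².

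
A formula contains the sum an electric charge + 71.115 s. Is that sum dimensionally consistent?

Dimensions:
  an electric charge:  [electric charge] = s·A
  71.115 s:  s
s·A ≠ s, so they cannot be added.

No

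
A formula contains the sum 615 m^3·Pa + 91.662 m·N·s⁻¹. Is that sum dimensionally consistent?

No

Dimensions:
  615 m^3·Pa:  Pa·m³ = N·m⁻²·m³ = kg·m²·s⁻²
  91.662 m·N·s⁻¹:  N·m·s⁻¹ = kg·m·s⁻²·m·s⁻¹ = kg·m²·s⁻³
kg·m²·s⁻² ≠ kg·m²·s⁻³, so they cannot be added.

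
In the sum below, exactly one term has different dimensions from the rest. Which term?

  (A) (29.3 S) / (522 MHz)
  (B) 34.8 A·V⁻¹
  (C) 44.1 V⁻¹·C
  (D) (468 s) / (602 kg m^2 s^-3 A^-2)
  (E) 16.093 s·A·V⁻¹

In SI base units:
  (A) [kg⁻¹·m⁻²·s³·A²] / [s⁻¹] = kg⁻¹·m⁻²·s⁴·A²
  (B) A·V⁻¹ = A·(J·C⁻¹)⁻¹ = kg⁻¹·m⁻²·s³·A²
  (C) C·V⁻¹ = s·A·(J·C⁻¹)⁻¹ = kg⁻¹·m⁻²·s⁴·A²
  (D) [s] / [kg·m²·s⁻³·A⁻²] = kg⁻¹·m⁻²·s⁴·A²
  (E) A·s·V⁻¹ = A·s·(J·C⁻¹)⁻¹ = kg⁻¹·m⁻²·s⁴·A²
All reduce to kg⁻¹·m⁻²·s⁴·A² except (B), which is kg⁻¹·m⁻²·s³·A².

(B)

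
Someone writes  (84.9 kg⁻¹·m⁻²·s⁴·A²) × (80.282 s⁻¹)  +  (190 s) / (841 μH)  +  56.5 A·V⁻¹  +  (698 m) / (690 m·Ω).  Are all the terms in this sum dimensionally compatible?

In SI base units:
  (84.9 kg⁻¹·m⁻²·s⁴·A²) × (80.282 s⁻¹):  [kg⁻¹·m⁻²·s⁴·A²] · [s⁻¹] = kg⁻¹·m⁻²·s³·A²
  (190 s) / (841 μH):  [s] / [kg·m²·s⁻²·A⁻²] = kg⁻¹·m⁻²·s³·A²
  56.5 A·V⁻¹:  A·V⁻¹ = A·(J·C⁻¹)⁻¹ = kg⁻¹·m⁻²·s³·A²
  (698 m) / (690 m·Ω):  [m] / [kg·m³·s⁻³·A⁻²] = kg⁻¹·m⁻²·s³·A²
Every term reduces to kg⁻¹·m⁻²·s³·A².

Yes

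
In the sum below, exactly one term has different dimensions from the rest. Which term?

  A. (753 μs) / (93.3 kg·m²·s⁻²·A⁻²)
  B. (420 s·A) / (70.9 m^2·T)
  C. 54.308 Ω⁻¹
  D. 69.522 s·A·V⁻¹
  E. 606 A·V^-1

D.

Dimensions:
  A. [s] / [kg·m²·s⁻²·A⁻²] = kg⁻¹·m⁻²·s³·A²
  B. [s·A] / [kg·m²·s⁻²·A⁻¹] = kg⁻¹·m⁻²·s³·A²
  C. Ω⁻¹ = (V·A⁻¹)⁻¹ = kg⁻¹·m⁻²·s³·A²
  D. A·s·V⁻¹ = A·s·(J·C⁻¹)⁻¹ = kg⁻¹·m⁻²·s⁴·A²
  E. A·V⁻¹ = A·(J·C⁻¹)⁻¹ = kg⁻¹·m⁻²·s³·A²
All reduce to kg⁻¹·m⁻²·s³·A² except D., which is kg⁻¹·m⁻²·s⁴·A².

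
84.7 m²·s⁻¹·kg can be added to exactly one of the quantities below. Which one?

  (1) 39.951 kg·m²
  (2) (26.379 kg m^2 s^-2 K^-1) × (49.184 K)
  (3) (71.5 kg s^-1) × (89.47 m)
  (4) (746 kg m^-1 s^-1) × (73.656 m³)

(4)

Reference: kg·m²·s⁻¹.
Each option:
  (1) kg·m²
  (2) [kg·m²·s⁻²·K⁻¹] · [K] = kg·m²·s⁻²
  (3) [kg·s⁻¹] · [m] = kg·m·s⁻¹
  (4) [kg·m⁻¹·s⁻¹] · [m³] = kg·m²·s⁻¹  ← same
Only (4) matches kg·m²·s⁻¹.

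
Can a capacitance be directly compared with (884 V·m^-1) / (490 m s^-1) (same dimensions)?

No

Expand each in SI base units:
  a capacitance:  [capacitance] = kg⁻¹·m⁻²·s⁴·A²
  (884 V·m^-1) / (490 m s^-1):  [kg·m·s⁻³·A⁻¹] / [m·s⁻¹] = kg·s⁻²·A⁻¹
kg⁻¹·m⁻²·s⁴·A² ≠ kg·s⁻²·A⁻¹, so they cannot be added.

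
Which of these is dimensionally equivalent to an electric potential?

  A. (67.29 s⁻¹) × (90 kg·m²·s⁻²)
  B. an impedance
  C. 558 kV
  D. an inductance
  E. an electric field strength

C.

Reference: [electric potential] = kg·m²·s⁻³·A⁻¹.
Each option:
  A. [s⁻¹] · [kg·m²·s⁻²] = kg·m²·s⁻³
  B. [impedance] = kg·m²·s⁻³·A⁻²
  C. V = J·C⁻¹ = kg·m²·s⁻³·A⁻¹  ← same
  D. [inductance] = kg·m²·s⁻²·A⁻²
  E. [electric field strength] = kg·m·s⁻³·A⁻¹
Only C. matches kg·m²·s⁻³·A⁻¹.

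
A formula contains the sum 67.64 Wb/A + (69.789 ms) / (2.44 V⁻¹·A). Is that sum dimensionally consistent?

Yes

Reduce each to base SI dimensions:
  67.64 Wb/A:  Wb·A⁻¹ = V·s·A⁻¹ = kg·m²·s⁻²·A⁻²
  (69.789 ms) / (2.44 V⁻¹·A):  [s] / [kg⁻¹·m⁻²·s³·A²] = kg·m²·s⁻²·A⁻²
Both are kg·m²·s⁻²·A⁻², so they have the same dimensions and can be added.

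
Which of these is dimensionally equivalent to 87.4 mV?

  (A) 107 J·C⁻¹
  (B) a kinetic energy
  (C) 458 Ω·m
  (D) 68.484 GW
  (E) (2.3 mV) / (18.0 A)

(A)

Reference: V = J·C⁻¹ = kg·m²·s⁻³·A⁻¹.
Each option:
  (A) J·C⁻¹ = N·m·(s·A)⁻¹ = kg·m²·s⁻³·A⁻¹  ← same
  (B) [kinetic energy] = kg·m²·s⁻²
  (C) Ω·m = V·A⁻¹·m = kg·m³·s⁻³·A⁻²
  (D) W = J·s⁻¹ = kg·m²·s⁻³
  (E) [kg·m²·s⁻³·A⁻¹] / [A] = kg·m²·s⁻³·A⁻²
Only (A) matches kg·m²·s⁻³·A⁻¹.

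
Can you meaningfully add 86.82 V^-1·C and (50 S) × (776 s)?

In SI base units:
  86.82 V^-1·C:  C·V⁻¹ = s·A·(J·C⁻¹)⁻¹ = kg⁻¹·m⁻²·s⁴·A²
  (50 S) × (776 s):  [kg⁻¹·m⁻²·s³·A²] · [s] = kg⁻¹·m⁻²·s⁴·A²
Both are kg⁻¹·m⁻²·s⁴·A², so they have the same dimensions and can be added.

Yes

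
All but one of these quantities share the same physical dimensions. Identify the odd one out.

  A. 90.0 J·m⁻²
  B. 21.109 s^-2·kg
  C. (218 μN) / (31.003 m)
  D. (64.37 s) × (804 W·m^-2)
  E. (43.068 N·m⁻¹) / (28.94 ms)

Work out the base dimensions of each:
  A. J·m⁻² = N·m·m⁻² = kg·s⁻²
  B. kg·s⁻²
  C. [kg·m·s⁻²] / [m] = kg·s⁻²
  D. [s] · [kg·s⁻³] = kg·s⁻²
  E. [kg·s⁻²] / [s] = kg·s⁻³
All reduce to kg·s⁻² except E., which is kg·s⁻³.

E.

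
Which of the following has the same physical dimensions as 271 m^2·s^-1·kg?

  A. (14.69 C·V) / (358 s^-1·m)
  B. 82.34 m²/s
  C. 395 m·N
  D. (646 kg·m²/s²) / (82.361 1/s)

Reference: kg·m²·s⁻¹.
Each option:
  A. [kg·m²·s⁻²] / [m·s⁻¹] = kg·m·s⁻¹
  B. m²·s⁻¹
  C. N·m = kg·m·s⁻²·m = kg·m²·s⁻²
  D. [kg·m²·s⁻²] / [s⁻¹] = kg·m²·s⁻¹  ← same
Only D. matches kg·m²·s⁻¹.

D.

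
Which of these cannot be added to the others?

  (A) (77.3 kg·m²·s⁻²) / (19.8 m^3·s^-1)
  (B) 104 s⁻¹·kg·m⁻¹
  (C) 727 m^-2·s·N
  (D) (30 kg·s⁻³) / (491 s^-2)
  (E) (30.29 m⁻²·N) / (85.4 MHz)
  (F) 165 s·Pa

(D)

Reduce each to base SI dimensions:
  (A) [kg·m²·s⁻²] / [m³·s⁻¹] = kg·m⁻¹·s⁻¹
  (B) kg·m⁻¹·s⁻¹
  (C) N·s·m⁻² = kg·m·s⁻²·s·m⁻² = kg·m⁻¹·s⁻¹
  (D) [kg·s⁻³] / [s⁻²] = kg·s⁻¹
  (E) [kg·m⁻¹·s⁻²] / [s⁻¹] = kg·m⁻¹·s⁻¹
  (F) Pa·s = N·m⁻²·s = kg·m⁻¹·s⁻¹
All reduce to kg·m⁻¹·s⁻¹ except (D), which is kg·s⁻¹.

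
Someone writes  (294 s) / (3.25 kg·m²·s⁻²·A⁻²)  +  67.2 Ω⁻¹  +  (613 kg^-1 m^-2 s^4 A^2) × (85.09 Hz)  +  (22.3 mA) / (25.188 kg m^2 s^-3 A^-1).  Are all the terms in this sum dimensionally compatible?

Dimensions:
  (294 s) / (3.25 kg·m²·s⁻²·A⁻²):  [s] / [kg·m²·s⁻²·A⁻²] = kg⁻¹·m⁻²·s³·A²
  67.2 Ω⁻¹:  Ω⁻¹ = (V·A⁻¹)⁻¹ = kg⁻¹·m⁻²·s³·A²
  (613 kg^-1 m^-2 s^4 A^2) × (85.09 Hz):  [kg⁻¹·m⁻²·s⁴·A²] · [s⁻¹] = kg⁻¹·m⁻²·s³·A²
  (22.3 mA) / (25.188 kg m^2 s^-3 A^-1):  [A] / [kg·m²·s⁻³·A⁻¹] = kg⁻¹·m⁻²·s³·A²
Every term reduces to kg⁻¹·m⁻²·s³·A².

Yes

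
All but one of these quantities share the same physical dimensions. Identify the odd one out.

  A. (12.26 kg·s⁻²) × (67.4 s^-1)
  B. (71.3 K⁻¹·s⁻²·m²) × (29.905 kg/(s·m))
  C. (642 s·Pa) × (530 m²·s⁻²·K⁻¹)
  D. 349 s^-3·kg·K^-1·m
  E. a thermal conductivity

Reduce each to base SI dimensions:
  A. [kg·s⁻²] · [s⁻¹] = kg·s⁻³
  B. [m²·s⁻²·K⁻¹] · [kg·m⁻¹·s⁻¹] = kg·m·s⁻³·K⁻¹
  C. [kg·m⁻¹·s⁻¹] · [m²·s⁻²·K⁻¹] = kg·m·s⁻³·K⁻¹
  D. kg·m·s⁻³·K⁻¹
  E. [thermal conductivity] = kg·m·s⁻³·K⁻¹
All reduce to kg·m·s⁻³·K⁻¹ except A., which is kg·s⁻³.

A.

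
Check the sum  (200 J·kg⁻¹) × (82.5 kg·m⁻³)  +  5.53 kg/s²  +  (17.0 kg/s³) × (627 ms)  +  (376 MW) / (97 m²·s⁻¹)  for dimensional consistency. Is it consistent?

Reduce each to base SI dimensions:
  (200 J·kg⁻¹) × (82.5 kg·m⁻³):  [m²·s⁻²] · [kg·m⁻³] = kg·m⁻¹·s⁻²
  5.53 kg/s²:  kg·s⁻²
  (17.0 kg/s³) × (627 ms):  [kg·s⁻³] · [s] = kg·s⁻²
  (376 MW) / (97 m²·s⁻¹):  [kg·m²·s⁻³] / [m²·s⁻¹] = kg·s⁻²
The terms do not share a single dimension (kg·m⁻¹·s⁻² vs kg·s⁻²).

No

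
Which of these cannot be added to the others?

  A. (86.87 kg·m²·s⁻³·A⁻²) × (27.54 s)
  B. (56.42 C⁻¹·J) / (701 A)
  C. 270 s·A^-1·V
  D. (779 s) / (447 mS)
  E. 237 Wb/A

In SI base units:
  A. [kg·m²·s⁻³·A⁻²] · [s] = kg·m²·s⁻²·A⁻²
  B. [kg·m²·s⁻³·A⁻¹] / [A] = kg·m²·s⁻³·A⁻²
  C. V·s·A⁻¹ = J·C⁻¹·s·A⁻¹ = kg·m²·s⁻²·A⁻²
  D. [s] / [kg⁻¹·m⁻²·s³·A²] = kg·m²·s⁻²·A⁻²
  E. Wb·A⁻¹ = V·s·A⁻¹ = kg·m²·s⁻²·A⁻²
All reduce to kg·m²·s⁻²·A⁻² except B., which is kg·m²·s⁻³·A⁻².

B.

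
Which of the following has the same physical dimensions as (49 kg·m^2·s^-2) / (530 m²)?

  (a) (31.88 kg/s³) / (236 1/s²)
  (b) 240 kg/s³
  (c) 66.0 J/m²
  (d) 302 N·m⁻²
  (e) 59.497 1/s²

Reference: [kg·m²·s⁻²] / [m²] = kg·s⁻².
Each option:
  (a) [kg·s⁻³] / [s⁻²] = kg·s⁻¹
  (b) kg·s⁻³
  (c) J·m⁻² = N·m·m⁻² = kg·s⁻²  ← same
  (d) N·m⁻² = kg·m·s⁻²·m⁻² = kg·m⁻¹·s⁻²
  (e) s⁻²
Only (c) matches kg·s⁻².

(c)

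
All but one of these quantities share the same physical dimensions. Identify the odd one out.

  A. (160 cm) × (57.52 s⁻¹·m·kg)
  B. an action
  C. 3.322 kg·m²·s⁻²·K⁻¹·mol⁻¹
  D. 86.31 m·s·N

Reduce each to base SI dimensions:
  A. [m] · [kg·m·s⁻¹] = kg·m²·s⁻¹
  B. [action] = kg·m²·s⁻¹
  C. kg·m²·s⁻²·K⁻¹·mol⁻¹
  D. N·m·s = kg·m·s⁻²·m·s = kg·m²·s⁻¹
All reduce to kg·m²·s⁻¹ except C., which is kg·m²·s⁻²·K⁻¹·mol⁻¹.

C.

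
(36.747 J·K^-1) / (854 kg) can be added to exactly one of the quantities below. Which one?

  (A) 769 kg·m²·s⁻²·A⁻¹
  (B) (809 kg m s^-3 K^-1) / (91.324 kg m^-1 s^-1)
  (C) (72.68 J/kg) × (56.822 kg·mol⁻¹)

(B)

Reference: [kg·m²·s⁻²·K⁻¹] / [kg] = m²·s⁻²·K⁻¹.
Each option:
  (A) kg·m²·s⁻²·A⁻¹
  (B) [kg·m·s⁻³·K⁻¹] / [kg·m⁻¹·s⁻¹] = m²·s⁻²·K⁻¹  ← same
  (C) [m²·s⁻²] · [kg·mol⁻¹] = kg·m²·s⁻²·mol⁻¹
Only (B) matches m²·s⁻²·K⁻¹.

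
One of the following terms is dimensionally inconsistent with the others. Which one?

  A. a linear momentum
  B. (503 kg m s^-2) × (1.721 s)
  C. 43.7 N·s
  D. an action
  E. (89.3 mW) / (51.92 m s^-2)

Work out the base dimensions of each:
  A. [linear momentum] = kg·m·s⁻¹
  B. [kg·m·s⁻²] · [s] = kg·m·s⁻¹
  C. N·s = kg·m·s⁻²·s = kg·m·s⁻¹
  D. [action] = kg·m²·s⁻¹
  E. [kg·m²·s⁻³] / [m·s⁻²] = kg·m·s⁻¹
All reduce to kg·m·s⁻¹ except D., which is kg·m²·s⁻¹.

D.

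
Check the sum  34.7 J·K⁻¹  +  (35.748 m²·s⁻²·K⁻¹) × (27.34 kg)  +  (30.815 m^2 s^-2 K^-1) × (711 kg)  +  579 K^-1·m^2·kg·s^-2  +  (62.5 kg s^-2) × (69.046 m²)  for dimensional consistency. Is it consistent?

Work out the base dimensions of each:
  34.7 J·K⁻¹:  J·K⁻¹ = N·m·K⁻¹ = kg·m²·s⁻²·K⁻¹
  (35.748 m²·s⁻²·K⁻¹) × (27.34 kg):  [m²·s⁻²·K⁻¹] · [kg] = kg·m²·s⁻²·K⁻¹
  (30.815 m^2 s^-2 K^-1) × (711 kg):  [m²·s⁻²·K⁻¹] · [kg] = kg·m²·s⁻²·K⁻¹
  579 K^-1·m^2·kg·s^-2:  kg·m²·s⁻²·K⁻¹
  (62.5 kg s^-2) × (69.046 m²):  [kg·s⁻²] · [m²] = kg·m²·s⁻²
The terms do not share a single dimension (kg·m²·s⁻² vs kg·m²·s⁻²·K⁻¹).

No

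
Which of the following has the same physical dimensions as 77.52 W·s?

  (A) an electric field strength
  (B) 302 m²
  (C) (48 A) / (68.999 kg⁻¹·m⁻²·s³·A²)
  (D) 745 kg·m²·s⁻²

(D)

Reference: W·s = J·s⁻¹·s = kg·m²·s⁻².
Each option:
  (A) [electric field strength] = kg·m·s⁻³·A⁻¹
  (B) m²
  (C) [A] / [kg⁻¹·m⁻²·s³·A²] = kg·m²·s⁻³·A⁻¹
  (D) kg·m²·s⁻²  ← same
Only (D) matches kg·m²·s⁻².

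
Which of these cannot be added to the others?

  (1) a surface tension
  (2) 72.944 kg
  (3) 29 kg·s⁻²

Work out the base dimensions of each:
  (1) [surface tension] = kg·s⁻²
  (2) kg
  (3) kg·s⁻²
All reduce to kg·s⁻² except (2), which is kg.

(2)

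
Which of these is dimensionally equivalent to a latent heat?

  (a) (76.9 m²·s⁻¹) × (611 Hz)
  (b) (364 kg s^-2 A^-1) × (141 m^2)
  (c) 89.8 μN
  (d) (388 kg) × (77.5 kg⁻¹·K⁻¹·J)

Reference: [latent heat] = m²·s⁻².
Each option:
  (a) [m²·s⁻¹] · [s⁻¹] = m²·s⁻²  ← same
  (b) [kg·s⁻²·A⁻¹] · [m²] = kg·m²·s⁻²·A⁻¹
  (c) N = kg·m·s⁻²
  (d) [kg] · [m²·s⁻²·K⁻¹] = kg·m²·s⁻²·K⁻¹
Only (a) matches m²·s⁻².

(a)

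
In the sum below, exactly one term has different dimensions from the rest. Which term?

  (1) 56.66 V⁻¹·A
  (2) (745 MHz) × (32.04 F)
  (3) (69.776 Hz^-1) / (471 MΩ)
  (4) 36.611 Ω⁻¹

(3)

In SI base units:
  (1) A·V⁻¹ = A·(J·C⁻¹)⁻¹ = kg⁻¹·m⁻²·s³·A²
  (2) [s⁻¹] · [kg⁻¹·m⁻²·s⁴·A²] = kg⁻¹·m⁻²·s³·A²
  (3) [s] / [kg·m²·s⁻³·A⁻²] = kg⁻¹·m⁻²·s⁴·A²
  (4) Ω⁻¹ = (V·A⁻¹)⁻¹ = kg⁻¹·m⁻²·s³·A²
All reduce to kg⁻¹·m⁻²·s³·A² except (3), which is kg⁻¹·m⁻²·s⁴·A².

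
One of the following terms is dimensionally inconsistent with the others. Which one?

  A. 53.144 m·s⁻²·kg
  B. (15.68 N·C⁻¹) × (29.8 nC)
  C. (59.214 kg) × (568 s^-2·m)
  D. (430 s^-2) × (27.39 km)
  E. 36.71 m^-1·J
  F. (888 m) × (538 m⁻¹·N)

D.

In SI base units:
  A. kg·m·s⁻²
  B. [kg·m·s⁻³·A⁻¹] · [s·A] = kg·m·s⁻²
  C. [kg] · [m·s⁻²] = kg·m·s⁻²
  D. [s⁻²] · [m] = m·s⁻²
  E. J·m⁻¹ = N·m·m⁻¹ = kg·m·s⁻²
  F. [m] · [kg·s⁻²] = kg·m·s⁻²
All reduce to kg·m·s⁻² except D., which is m·s⁻².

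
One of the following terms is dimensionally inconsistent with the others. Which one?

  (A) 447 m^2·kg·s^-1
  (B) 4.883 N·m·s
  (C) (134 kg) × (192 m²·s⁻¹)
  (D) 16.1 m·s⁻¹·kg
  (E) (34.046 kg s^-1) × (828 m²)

Expand each in SI base units:
  (A) kg·m²·s⁻¹
  (B) N·m·s = kg·m·s⁻²·m·s = kg·m²·s⁻¹
  (C) [kg] · [m²·s⁻¹] = kg·m²·s⁻¹
  (D) kg·m·s⁻¹
  (E) [kg·s⁻¹] · [m²] = kg·m²·s⁻¹
All reduce to kg·m²·s⁻¹ except (D), which is kg·m·s⁻¹.

(D)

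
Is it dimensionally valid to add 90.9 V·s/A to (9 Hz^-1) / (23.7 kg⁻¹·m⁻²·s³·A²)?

Work out the base dimensions of each:
  90.9 V·s/A:  V·s·A⁻¹ = J·C⁻¹·s·A⁻¹ = kg·m²·s⁻²·A⁻²
  (9 Hz^-1) / (23.7 kg⁻¹·m⁻²·s³·A²):  [s] / [kg⁻¹·m⁻²·s³·A²] = kg·m²·s⁻²·A⁻²
Both are kg·m²·s⁻²·A⁻², so they have the same dimensions and can be added.

Yes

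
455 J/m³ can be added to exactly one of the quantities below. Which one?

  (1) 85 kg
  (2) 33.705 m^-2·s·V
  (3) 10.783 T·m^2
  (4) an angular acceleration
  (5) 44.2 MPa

(5)

Reference: J·m⁻³ = N·m·m⁻³ = kg·m⁻¹·s⁻².
Each option:
  (1) kg
  (2) V·s·m⁻² = J·C⁻¹·s·m⁻² = kg·s⁻²·A⁻¹
  (3) T·m² = Wb·m⁻²·m² = kg·m²·s⁻²·A⁻¹
  (4) [angular acceleration] = s⁻²
  (5) Pa = N·m⁻² = kg·m⁻¹·s⁻²  ← same
Only (5) matches kg·m⁻¹·s⁻².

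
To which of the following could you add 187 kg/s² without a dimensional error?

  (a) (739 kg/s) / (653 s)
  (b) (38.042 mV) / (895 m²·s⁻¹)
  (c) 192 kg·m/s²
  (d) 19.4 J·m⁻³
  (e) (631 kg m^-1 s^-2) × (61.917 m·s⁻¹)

(a)

Reference: kg·s⁻².
Each option:
  (a) [kg·s⁻¹] / [s] = kg·s⁻²  ← same
  (b) [kg·m²·s⁻³·A⁻¹] / [m²·s⁻¹] = kg·s⁻²·A⁻¹
  (c) kg·m·s⁻²
  (d) J·m⁻³ = N·m·m⁻³ = kg·m⁻¹·s⁻²
  (e) [kg·m⁻¹·s⁻²] · [m·s⁻¹] = kg·s⁻³
Only (a) matches kg·s⁻².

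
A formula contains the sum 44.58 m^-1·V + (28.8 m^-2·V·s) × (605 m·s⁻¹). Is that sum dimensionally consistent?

Yes

Dimensions:
  44.58 m^-1·V:  V·m⁻¹ = J·C⁻¹·m⁻¹ = kg·m·s⁻³·A⁻¹
  (28.8 m^-2·V·s) × (605 m·s⁻¹):  [kg·s⁻²·A⁻¹] · [m·s⁻¹] = kg·m·s⁻³·A⁻¹
Both are kg·m·s⁻³·A⁻¹, so they have the same dimensions and can be added.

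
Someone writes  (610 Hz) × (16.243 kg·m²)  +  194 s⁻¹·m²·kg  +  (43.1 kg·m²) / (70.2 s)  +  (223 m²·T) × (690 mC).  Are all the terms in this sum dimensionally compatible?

Expand each in SI base units:
  (610 Hz) × (16.243 kg·m²):  [s⁻¹] · [kg·m²] = kg·m²·s⁻¹
  194 s⁻¹·m²·kg:  kg·m²·s⁻¹
  (43.1 kg·m²) / (70.2 s):  [kg·m²] / [s] = kg·m²·s⁻¹
  (223 m²·T) × (690 mC):  [kg·m²·s⁻²·A⁻¹] · [s·A] = kg·m²·s⁻¹
Every term reduces to kg·m²·s⁻¹.

Yes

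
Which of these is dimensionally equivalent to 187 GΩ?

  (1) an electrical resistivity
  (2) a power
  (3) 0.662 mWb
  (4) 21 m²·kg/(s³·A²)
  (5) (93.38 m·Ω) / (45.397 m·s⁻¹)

(4)

Reference: Ω = V·A⁻¹ = kg·m²·s⁻³·A⁻².
Each option:
  (1) [electrical resistivity] = kg·m³·s⁻³·A⁻²
  (2) [power] = kg·m²·s⁻³
  (3) Wb = V·s = kg·m²·s⁻²·A⁻¹
  (4) kg·m²·s⁻³·A⁻²  ← same
  (5) [kg·m³·s⁻³·A⁻²] / [m·s⁻¹] = kg·m²·s⁻²·A⁻²
Only (4) matches kg·m²·s⁻³·A⁻².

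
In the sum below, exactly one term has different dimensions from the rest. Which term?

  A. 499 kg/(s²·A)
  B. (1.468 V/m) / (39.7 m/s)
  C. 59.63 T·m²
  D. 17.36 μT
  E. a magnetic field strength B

Work out the base dimensions of each:
  A. kg·s⁻²·A⁻¹
  B. [kg·m·s⁻³·A⁻¹] / [m·s⁻¹] = kg·s⁻²·A⁻¹
  C. T·m² = Wb·m⁻²·m² = kg·m²·s⁻²·A⁻¹
  D. T = Wb·m⁻² = kg·s⁻²·A⁻¹
  E. [magnetic field strength B] = kg·s⁻²·A⁻¹
All reduce to kg·s⁻²·A⁻¹ except C., which is kg·m²·s⁻²·A⁻¹.

C.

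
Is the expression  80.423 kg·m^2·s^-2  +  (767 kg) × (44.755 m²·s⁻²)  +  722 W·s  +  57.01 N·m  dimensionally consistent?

Dimensions:
  80.423 kg·m^2·s^-2:  kg·m²·s⁻²
  (767 kg) × (44.755 m²·s⁻²):  [kg] · [m²·s⁻²] = kg·m²·s⁻²
  722 W·s:  W·s = J·s⁻¹·s = kg·m²·s⁻²
  57.01 N·m:  N·m = kg·m·s⁻²·m = kg·m²·s⁻²
Every term reduces to kg·m²·s⁻².

Yes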